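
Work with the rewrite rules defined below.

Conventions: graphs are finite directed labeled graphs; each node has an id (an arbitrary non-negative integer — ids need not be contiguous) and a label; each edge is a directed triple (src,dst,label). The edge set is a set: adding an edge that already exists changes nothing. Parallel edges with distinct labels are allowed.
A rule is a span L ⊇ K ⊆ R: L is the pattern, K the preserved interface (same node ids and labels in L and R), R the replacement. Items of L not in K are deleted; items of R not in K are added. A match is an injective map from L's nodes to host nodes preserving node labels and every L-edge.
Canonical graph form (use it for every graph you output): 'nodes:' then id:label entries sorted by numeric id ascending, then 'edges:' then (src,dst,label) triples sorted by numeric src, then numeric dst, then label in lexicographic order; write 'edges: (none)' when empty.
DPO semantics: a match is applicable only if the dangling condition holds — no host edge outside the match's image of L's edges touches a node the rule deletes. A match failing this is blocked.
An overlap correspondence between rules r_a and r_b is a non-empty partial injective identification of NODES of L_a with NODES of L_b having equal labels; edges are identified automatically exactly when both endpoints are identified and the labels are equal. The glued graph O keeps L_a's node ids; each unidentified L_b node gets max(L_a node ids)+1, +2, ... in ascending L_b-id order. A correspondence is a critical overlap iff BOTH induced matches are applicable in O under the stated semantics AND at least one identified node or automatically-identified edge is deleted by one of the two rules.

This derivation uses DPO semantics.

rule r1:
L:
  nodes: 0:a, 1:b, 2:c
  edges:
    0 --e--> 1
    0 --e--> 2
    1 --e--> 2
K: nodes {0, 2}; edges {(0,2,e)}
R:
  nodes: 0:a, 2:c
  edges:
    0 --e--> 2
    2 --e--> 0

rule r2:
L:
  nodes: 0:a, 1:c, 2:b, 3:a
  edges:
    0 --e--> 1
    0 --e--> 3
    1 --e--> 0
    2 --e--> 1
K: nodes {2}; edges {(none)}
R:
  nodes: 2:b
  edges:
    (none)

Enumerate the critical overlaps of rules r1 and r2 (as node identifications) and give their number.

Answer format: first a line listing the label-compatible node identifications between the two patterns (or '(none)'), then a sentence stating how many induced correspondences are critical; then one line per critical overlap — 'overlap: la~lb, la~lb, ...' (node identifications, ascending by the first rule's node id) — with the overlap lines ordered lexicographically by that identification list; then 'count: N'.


label-compatible node identifications between L(r1) and L(r2): 0~0, 0~3, 1~2, 2~1
0 of the induced correspondences are critical overlaps of r1 and r2.
count: 0


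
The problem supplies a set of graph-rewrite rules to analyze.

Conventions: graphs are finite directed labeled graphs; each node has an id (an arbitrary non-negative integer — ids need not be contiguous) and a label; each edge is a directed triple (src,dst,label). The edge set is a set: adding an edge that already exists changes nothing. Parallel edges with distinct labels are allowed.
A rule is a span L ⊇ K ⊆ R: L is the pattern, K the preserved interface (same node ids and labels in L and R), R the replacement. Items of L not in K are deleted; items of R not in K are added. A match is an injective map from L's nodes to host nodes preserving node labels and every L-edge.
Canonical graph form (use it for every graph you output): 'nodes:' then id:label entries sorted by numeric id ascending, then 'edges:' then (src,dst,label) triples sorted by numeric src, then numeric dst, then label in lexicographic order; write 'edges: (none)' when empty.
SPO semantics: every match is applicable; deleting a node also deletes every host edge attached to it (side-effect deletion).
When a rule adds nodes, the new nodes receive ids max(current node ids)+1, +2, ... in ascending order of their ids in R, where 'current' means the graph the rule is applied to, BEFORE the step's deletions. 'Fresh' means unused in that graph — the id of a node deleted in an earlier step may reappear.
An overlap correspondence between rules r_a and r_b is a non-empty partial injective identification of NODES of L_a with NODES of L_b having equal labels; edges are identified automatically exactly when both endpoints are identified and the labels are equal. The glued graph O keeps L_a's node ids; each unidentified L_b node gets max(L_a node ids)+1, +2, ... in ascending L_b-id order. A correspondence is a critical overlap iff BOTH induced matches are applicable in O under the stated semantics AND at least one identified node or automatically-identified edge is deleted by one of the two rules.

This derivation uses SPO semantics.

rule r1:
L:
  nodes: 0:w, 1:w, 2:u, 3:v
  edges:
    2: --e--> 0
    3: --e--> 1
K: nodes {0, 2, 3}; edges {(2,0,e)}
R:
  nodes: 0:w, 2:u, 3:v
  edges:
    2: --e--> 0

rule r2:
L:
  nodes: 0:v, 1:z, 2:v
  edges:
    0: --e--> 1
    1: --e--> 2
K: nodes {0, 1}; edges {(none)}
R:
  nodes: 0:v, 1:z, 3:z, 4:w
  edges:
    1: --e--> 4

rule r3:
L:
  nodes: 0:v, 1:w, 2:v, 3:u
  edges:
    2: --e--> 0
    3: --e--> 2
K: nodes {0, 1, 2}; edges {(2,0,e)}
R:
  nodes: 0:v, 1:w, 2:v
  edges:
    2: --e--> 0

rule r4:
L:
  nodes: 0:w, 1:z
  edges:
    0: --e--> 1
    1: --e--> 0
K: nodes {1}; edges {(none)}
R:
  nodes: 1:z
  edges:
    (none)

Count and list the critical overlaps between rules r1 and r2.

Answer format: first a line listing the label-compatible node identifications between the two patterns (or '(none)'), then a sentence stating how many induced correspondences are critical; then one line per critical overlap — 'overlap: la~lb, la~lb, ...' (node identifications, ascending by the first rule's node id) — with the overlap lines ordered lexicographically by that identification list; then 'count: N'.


label-compatible node identifications between L(r1) and L(r2): 3~0, 3~2
1 of the induced correspondences is a critical overlap of r1 and r2.
overlap: 3~2
count: 1


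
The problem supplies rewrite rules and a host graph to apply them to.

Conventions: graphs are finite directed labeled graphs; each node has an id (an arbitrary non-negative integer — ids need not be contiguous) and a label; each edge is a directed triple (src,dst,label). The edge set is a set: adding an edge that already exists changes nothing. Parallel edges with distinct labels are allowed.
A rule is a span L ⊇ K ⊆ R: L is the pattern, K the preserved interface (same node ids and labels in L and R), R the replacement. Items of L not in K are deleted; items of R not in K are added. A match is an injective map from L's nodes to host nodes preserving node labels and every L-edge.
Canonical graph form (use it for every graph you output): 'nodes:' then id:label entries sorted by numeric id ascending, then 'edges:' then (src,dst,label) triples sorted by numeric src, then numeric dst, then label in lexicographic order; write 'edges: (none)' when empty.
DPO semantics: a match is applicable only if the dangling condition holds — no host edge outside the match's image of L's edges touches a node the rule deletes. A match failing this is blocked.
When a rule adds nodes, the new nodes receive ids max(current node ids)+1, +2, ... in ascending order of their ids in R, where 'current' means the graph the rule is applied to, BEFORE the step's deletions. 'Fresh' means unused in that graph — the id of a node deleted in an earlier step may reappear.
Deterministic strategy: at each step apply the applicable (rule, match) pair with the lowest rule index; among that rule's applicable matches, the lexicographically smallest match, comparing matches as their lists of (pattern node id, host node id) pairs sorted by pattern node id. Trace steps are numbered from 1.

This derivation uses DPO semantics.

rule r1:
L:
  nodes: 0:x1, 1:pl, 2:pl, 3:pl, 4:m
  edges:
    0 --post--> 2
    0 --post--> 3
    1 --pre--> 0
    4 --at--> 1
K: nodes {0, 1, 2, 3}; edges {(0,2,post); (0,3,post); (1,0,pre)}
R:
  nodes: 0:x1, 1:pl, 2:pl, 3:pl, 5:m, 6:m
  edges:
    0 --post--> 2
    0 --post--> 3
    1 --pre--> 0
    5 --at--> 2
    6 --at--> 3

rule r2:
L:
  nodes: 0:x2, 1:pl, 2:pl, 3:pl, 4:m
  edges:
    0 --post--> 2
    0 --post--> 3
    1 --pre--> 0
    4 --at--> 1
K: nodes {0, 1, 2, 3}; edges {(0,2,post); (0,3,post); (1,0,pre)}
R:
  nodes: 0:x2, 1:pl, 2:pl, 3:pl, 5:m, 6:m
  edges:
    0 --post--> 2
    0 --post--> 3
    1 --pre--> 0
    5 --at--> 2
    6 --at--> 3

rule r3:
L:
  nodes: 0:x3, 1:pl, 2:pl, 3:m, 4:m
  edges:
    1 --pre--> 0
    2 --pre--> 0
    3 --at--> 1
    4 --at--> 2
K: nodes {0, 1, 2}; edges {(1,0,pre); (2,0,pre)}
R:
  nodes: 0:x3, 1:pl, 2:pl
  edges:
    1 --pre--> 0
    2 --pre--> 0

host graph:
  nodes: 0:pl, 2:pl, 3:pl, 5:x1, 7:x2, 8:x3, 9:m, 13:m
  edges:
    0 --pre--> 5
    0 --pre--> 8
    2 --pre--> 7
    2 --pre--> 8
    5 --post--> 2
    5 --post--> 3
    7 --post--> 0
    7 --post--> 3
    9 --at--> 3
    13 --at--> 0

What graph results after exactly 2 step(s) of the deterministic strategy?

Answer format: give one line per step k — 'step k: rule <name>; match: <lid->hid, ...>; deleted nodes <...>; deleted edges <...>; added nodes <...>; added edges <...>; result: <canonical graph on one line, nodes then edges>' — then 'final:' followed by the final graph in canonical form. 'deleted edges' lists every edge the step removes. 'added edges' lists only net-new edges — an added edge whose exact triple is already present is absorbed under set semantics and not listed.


step 1: rule r1; match: 0->5, 1->0, 2->2, 3->3, 4->13; deleted nodes 13; deleted edges (13,0,at); added nodes 14, 15; added edges (14,2,at); (15,3,at); result: nodes: 0:pl, 2:pl, 3:pl, 5:x1, 7:x2, 8:x3, 9:m, 14:m, 15:m edges: (0,5,pre); (0,8,pre); (2,7,pre); (2,8,pre); (5,2,post); (5,3,post); (7,0,post); (7,3,post); (9,3,at); (14,2,at); (15,3,at)
step 2: rule r2; match: 0->7, 1->2, 2->0, 3->3, 4->14; deleted nodes 14; deleted edges (14,2,at); added nodes 16, 17; added edges (16,0,at); (17,3,at); result: nodes: 0:pl, 2:pl, 3:pl, 5:x1, 7:x2, 8:x3, 9:m, 15:m, 16:m, 17:m edges: (0,5,pre); (0,8,pre); (2,7,pre); (2,8,pre); (5,2,post); (5,3,post); (7,0,post); (7,3,post); (9,3,at); (15,3,at); (16,0,at); (17,3,at)
final:
nodes: 0:pl, 2:pl, 3:pl, 5:x1, 7:x2, 8:x3, 9:m, 15:m, 16:m, 17:m
edges: (0,5,pre); (0,8,pre); (2,7,pre); (2,8,pre); (5,2,post); (5,3,post); (7,0,post); (7,3,post); (9,3,at); (15,3,at); (16,0,at); (17,3,at)


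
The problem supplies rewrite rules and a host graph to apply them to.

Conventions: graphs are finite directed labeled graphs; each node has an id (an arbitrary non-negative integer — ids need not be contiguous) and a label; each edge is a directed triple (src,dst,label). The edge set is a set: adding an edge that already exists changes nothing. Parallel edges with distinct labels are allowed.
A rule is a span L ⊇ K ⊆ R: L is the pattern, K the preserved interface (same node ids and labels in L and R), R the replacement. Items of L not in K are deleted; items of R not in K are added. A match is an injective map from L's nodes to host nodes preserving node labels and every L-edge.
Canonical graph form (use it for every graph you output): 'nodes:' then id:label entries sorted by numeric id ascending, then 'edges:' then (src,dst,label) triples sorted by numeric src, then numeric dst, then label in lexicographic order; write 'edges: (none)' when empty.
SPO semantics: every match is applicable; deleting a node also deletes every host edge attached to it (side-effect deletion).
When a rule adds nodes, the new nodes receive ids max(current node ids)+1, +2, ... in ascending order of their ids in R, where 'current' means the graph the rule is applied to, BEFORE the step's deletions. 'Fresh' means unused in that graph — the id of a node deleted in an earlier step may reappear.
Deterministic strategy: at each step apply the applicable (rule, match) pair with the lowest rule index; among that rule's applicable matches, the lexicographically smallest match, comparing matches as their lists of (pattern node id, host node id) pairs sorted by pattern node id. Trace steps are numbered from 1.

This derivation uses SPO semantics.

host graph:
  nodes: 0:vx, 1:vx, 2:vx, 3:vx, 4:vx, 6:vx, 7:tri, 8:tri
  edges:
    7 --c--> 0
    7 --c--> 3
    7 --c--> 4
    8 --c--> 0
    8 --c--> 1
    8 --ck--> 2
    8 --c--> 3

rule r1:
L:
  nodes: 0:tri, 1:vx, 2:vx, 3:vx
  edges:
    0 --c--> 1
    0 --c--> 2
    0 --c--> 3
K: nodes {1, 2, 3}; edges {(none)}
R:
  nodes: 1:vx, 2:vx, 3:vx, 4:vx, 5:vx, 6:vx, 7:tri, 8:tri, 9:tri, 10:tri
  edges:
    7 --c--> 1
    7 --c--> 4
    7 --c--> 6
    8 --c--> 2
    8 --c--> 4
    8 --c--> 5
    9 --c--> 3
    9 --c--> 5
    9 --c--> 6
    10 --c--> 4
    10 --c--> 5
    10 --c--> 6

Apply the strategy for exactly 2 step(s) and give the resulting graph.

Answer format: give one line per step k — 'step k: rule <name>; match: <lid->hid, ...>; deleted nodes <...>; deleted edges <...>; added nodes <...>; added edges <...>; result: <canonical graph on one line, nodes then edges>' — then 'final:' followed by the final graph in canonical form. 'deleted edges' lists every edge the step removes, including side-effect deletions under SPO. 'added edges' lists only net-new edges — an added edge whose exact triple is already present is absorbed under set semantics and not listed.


step 1: rule r1; match: 0->7, 1->0, 2->3, 3->4; deleted nodes 7; deleted edges (7,0,c); (7,3,c); (7,4,c); added nodes 9, 10, 11, 12, 13, 14, 15; added edges (12,0,c); (12,9,c); (12,11,c); (13,3,c); (13,9,c); (13,10,c); (14,4,c); (14,10,c); (14,11,c); (15,9,c); (15,10,c); (15,11,c); result: nodes: 0:vx, 1:vx, 2:vx, 3:vx, 4:vx, 6:vx, 8:tri, 9:vx, 10:vx, 11:vx, 12:tri, 13:tri, 14:tri, 15:tri edges: (8,0,c); (8,1,c); (8,2,ck); (8,3,c); (12,0,c); (12,9,c); (12,11,c); (13,3,c); (13,9,c); (13,10,c); (14,4,c); (14,10,c); (14,11,c); (15,9,c); (15,10,c); (15,11,c)
step 2: rule r1; match: 0->8, 1->0, 2->1, 3->3; deleted nodes 8; deleted edges (8,0,c); (8,1,c); (8,2,ck); (8,3,c); added nodes 16, 17, 18, 19, 20, 21, 22; added edges (19,0,c); (19,16,c); (19,18,c); (20,1,c); (20,16,c); (20,17,c); (21,3,c); (21,17,c); (21,18,c); (22,16,c); (22,17,c); (22,18,c); result: nodes: 0:vx, 1:vx, 2:vx, 3:vx, 4:vx, 6:vx, 9:vx, 10:vx, 11:vx, 12:tri, 13:tri, 14:tri, 15:tri, 16:vx, 17:vx, 18:vx, 19:tri, 20:tri, 21:tri, 22:tri edges: (12,0,c); (12,9,c); (12,11,c); (13,3,c); (13,9,c); (13,10,c); (14,4,c); (14,10,c); (14,11,c); (15,9,c); (15,10,c); (15,11,c); (19,0,c); (19,16,c); (19,18,c); (20,1,c); (20,16,c); (20,17,c); (21,3,c); (21,17,c); (21,18,c); (22,16,c); (22,17,c); (22,18,c)
final:
nodes: 0:vx, 1:vx, 2:vx, 3:vx, 4:vx, 6:vx, 9:vx, 10:vx, 11:vx, 12:tri, 13:tri, 14:tri, 15:tri, 16:vx, 17:vx, 18:vx, 19:tri, 20:tri, 21:tri, 22:tri
edges: (12,0,c); (12,9,c); (12,11,c); (13,3,c); (13,9,c); (13,10,c); (14,4,c); (14,10,c); (14,11,c); (15,9,c); (15,10,c); (15,11,c); (19,0,c); (19,16,c); (19,18,c); (20,1,c); (20,16,c); (20,17,c); (21,3,c); (21,17,c); (21,18,c); (22,16,c); (22,17,c); (22,18,c)


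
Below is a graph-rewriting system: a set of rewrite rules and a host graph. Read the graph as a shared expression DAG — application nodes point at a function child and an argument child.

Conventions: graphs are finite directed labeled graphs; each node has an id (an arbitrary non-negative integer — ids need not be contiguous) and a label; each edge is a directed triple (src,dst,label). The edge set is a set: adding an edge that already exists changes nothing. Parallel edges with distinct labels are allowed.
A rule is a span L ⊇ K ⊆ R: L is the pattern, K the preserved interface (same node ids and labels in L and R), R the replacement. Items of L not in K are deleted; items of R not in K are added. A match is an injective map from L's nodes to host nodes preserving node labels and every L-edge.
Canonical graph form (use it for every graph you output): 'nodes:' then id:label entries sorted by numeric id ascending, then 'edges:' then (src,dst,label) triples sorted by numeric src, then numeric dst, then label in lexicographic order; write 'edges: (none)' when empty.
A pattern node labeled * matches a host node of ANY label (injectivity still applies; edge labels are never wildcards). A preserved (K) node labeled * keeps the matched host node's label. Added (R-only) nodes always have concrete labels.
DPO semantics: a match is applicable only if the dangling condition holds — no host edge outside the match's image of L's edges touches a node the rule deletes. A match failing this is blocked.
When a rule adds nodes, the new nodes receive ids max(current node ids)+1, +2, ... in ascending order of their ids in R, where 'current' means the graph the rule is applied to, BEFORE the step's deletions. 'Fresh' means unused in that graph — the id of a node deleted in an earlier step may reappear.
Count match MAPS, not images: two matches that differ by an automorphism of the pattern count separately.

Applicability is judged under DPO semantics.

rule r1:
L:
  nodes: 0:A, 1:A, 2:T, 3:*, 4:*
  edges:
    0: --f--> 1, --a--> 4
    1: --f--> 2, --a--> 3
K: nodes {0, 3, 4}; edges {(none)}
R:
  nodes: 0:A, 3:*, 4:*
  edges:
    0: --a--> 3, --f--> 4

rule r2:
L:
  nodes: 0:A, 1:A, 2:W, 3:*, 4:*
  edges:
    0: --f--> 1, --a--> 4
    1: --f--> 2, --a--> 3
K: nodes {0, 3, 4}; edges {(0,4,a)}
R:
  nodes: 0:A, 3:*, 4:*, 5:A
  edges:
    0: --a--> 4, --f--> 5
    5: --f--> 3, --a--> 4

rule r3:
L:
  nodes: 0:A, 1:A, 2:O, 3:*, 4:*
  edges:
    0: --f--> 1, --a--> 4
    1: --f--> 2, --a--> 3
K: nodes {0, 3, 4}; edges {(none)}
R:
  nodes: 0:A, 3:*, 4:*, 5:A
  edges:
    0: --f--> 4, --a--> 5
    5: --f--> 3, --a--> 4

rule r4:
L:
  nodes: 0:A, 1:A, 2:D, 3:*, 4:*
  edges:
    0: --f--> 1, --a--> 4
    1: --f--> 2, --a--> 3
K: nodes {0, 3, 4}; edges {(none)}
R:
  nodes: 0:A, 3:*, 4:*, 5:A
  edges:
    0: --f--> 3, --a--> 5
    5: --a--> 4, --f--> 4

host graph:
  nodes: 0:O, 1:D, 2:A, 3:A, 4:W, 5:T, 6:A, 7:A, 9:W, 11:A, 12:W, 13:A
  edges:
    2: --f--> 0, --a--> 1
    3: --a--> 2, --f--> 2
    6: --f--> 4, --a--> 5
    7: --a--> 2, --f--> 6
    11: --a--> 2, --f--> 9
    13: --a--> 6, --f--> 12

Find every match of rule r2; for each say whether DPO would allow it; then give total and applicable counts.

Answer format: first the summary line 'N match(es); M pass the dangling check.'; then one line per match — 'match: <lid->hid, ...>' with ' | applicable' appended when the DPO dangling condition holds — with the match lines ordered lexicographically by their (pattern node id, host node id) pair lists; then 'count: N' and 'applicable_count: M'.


1 match(es); 0 pass the dangling check.
match: 0->7, 1->6, 2->4, 3->5, 4->2
count: 1
applicable_count: 0


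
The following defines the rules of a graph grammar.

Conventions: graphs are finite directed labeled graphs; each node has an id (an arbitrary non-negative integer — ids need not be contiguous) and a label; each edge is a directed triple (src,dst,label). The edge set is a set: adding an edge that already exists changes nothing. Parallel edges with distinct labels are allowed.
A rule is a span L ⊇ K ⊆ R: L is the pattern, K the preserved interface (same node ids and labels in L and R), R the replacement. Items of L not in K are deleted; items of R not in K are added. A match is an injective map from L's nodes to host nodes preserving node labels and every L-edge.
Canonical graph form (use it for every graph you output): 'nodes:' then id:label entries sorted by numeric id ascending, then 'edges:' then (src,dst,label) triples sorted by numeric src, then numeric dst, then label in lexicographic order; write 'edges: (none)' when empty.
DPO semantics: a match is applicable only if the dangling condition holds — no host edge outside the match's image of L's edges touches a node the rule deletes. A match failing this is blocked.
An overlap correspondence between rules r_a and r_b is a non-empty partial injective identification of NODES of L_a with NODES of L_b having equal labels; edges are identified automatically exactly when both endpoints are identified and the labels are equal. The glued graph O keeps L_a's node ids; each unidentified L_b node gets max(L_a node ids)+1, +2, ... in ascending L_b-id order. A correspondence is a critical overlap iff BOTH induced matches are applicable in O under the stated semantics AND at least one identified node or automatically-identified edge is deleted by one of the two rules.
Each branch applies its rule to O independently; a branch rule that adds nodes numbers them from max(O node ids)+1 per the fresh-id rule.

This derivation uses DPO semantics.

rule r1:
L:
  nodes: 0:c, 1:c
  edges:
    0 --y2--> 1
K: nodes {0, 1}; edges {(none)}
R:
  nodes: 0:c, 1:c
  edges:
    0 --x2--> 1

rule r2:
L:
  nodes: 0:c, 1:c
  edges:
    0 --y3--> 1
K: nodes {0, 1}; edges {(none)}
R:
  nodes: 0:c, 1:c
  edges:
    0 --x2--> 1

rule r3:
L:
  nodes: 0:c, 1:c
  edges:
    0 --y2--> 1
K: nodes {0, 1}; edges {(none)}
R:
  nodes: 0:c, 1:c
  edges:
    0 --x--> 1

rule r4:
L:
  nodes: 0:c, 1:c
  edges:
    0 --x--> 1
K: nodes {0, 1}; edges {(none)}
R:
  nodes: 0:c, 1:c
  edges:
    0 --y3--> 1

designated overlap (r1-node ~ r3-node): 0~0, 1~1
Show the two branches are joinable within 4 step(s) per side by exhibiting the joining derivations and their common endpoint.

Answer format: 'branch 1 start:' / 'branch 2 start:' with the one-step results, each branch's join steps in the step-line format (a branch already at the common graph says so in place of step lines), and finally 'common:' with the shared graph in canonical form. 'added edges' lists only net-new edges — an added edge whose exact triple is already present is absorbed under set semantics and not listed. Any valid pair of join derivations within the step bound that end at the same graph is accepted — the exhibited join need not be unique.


branch 1 start:
nodes: 0:c, 1:c
edges: (0,1,x2)
branch 2 start:
nodes: 0:c, 1:c
edges: (0,1,x)
branch 1: already at the common graph (0 steps)
branch 2 step 1: rule r4; match: 0->0, 1->1; deleted nodes (none); deleted edges (0,1,x); added nodes (none); added edges (0,1,y3); result: nodes: 0:c, 1:c edges: (0,1,y3)
branch 2 step 2: rule r2; match: 0->0, 1->1; deleted nodes (none); deleted edges (0,1,y3); added nodes (none); added edges (0,1,x2); result: nodes: 0:c, 1:c edges: (0,1,x2)
common:
nodes: 0:c, 1:c
edges: (0,1,x2)


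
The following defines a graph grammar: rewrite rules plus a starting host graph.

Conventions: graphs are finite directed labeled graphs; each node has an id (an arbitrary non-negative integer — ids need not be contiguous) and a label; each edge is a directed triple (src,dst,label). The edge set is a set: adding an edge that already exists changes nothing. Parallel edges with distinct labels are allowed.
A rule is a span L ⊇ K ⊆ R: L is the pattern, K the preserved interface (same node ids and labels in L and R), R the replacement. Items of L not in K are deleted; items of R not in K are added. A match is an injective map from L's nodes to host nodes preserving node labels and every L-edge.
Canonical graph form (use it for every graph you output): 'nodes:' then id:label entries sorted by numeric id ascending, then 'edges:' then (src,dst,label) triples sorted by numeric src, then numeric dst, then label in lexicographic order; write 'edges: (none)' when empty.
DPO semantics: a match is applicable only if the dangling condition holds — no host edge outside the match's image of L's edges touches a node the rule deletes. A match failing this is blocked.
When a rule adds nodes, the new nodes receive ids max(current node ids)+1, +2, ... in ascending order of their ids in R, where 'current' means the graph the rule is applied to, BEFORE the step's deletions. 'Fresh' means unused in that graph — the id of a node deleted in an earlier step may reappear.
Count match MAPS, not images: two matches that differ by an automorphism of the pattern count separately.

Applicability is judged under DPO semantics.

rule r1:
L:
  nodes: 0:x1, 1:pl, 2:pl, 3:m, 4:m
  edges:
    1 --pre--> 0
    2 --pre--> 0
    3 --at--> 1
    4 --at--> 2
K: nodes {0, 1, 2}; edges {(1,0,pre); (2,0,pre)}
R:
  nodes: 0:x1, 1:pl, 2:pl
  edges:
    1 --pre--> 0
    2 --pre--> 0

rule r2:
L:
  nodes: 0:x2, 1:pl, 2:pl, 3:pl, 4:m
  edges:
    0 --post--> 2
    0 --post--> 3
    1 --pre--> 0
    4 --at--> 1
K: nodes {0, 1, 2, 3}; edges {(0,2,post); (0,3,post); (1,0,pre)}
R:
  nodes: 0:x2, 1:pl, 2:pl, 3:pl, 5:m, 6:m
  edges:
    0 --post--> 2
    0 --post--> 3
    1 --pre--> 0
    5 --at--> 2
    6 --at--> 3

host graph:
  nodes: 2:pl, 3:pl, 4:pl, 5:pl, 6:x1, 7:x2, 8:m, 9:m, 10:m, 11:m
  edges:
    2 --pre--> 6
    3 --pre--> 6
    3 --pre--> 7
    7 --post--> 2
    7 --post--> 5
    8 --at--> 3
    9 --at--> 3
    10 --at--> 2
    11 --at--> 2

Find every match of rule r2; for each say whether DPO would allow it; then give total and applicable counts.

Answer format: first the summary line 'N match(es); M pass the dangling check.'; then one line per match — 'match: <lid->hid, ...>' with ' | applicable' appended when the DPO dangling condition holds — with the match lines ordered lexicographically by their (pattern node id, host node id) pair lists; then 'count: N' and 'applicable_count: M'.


4 match(es); 4 pass the dangling check.
match: 0->7, 1->3, 2->2, 3->5, 4->8 | applicable
match: 0->7, 1->3, 2->2, 3->5, 4->9 | applicable
match: 0->7, 1->3, 2->5, 3->2, 4->8 | applicable
match: 0->7, 1->3, 2->5, 3->2, 4->9 | applicable
count: 4
applicable_count: 4


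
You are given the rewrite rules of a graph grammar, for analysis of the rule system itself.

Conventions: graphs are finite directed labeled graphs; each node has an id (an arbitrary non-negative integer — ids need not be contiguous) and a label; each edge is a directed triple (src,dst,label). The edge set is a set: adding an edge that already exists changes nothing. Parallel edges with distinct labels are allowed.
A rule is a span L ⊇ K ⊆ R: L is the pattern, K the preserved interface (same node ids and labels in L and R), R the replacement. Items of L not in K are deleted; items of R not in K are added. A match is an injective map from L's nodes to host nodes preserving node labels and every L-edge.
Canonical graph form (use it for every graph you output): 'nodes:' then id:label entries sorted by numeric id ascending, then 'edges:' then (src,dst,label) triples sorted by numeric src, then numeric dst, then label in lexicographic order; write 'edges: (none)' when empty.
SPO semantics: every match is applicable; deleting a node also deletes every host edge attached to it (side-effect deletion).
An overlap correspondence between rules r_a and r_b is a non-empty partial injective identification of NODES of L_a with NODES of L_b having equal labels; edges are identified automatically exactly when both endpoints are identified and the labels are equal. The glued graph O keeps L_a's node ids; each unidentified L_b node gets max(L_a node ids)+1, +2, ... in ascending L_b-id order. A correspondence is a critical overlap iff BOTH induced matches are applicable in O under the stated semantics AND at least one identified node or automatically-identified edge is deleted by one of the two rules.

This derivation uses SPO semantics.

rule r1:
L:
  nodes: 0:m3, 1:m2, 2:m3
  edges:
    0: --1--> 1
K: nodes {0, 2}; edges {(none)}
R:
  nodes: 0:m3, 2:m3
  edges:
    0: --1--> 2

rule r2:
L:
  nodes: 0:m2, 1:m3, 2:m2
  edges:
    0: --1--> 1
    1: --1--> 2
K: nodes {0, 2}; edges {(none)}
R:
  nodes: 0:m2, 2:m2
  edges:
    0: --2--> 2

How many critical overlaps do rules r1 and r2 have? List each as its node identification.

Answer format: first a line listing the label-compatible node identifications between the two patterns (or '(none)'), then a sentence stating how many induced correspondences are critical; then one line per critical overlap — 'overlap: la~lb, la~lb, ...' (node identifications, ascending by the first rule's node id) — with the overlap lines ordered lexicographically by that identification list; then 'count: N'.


label-compatible node identifications between L(r1) and L(r2): 0~1, 1~0, 1~2, 2~1
8 of the induced correspondences are critical overlaps of r1 and r2.
overlap: 0~1
overlap: 0~1, 1~0
overlap: 0~1, 1~2
overlap: 1~0
overlap: 1~0, 2~1
overlap: 1~2
overlap: 1~2, 2~1
overlap: 2~1
count: 8


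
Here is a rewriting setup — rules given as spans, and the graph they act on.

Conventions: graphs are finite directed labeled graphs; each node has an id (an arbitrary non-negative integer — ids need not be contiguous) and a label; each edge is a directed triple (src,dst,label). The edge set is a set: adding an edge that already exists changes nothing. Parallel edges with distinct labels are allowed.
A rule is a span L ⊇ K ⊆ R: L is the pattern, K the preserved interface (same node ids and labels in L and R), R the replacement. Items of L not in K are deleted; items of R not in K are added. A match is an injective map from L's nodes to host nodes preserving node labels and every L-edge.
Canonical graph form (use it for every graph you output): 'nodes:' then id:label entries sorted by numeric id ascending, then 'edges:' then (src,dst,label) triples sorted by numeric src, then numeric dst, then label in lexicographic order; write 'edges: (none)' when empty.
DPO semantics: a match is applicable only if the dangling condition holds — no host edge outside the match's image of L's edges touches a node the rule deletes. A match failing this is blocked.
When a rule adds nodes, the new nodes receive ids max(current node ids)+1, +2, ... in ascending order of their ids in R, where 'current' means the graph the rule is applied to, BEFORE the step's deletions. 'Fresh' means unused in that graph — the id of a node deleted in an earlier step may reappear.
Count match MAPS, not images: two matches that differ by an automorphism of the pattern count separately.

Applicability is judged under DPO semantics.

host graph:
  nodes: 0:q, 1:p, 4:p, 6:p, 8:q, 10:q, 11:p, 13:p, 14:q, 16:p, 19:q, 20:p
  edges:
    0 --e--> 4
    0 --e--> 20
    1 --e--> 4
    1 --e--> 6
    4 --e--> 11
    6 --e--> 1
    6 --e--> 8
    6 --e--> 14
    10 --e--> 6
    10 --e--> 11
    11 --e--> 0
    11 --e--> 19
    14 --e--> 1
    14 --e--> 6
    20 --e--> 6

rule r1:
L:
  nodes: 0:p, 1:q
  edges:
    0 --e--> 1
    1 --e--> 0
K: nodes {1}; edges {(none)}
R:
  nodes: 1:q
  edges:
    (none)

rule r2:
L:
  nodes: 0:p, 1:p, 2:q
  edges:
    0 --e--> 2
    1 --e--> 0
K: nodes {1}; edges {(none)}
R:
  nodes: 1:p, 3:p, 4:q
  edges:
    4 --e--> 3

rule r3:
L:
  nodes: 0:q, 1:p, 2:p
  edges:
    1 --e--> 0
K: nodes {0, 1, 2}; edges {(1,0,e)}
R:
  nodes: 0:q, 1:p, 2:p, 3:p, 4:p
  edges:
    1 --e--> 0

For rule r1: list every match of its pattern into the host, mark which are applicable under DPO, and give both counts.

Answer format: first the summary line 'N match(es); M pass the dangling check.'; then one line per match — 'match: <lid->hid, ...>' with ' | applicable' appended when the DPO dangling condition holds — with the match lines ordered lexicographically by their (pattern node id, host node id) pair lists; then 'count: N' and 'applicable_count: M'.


1 match(es); 0 pass the dangling check.
match: 0->6, 1->14
count: 1
applicable_count: 0


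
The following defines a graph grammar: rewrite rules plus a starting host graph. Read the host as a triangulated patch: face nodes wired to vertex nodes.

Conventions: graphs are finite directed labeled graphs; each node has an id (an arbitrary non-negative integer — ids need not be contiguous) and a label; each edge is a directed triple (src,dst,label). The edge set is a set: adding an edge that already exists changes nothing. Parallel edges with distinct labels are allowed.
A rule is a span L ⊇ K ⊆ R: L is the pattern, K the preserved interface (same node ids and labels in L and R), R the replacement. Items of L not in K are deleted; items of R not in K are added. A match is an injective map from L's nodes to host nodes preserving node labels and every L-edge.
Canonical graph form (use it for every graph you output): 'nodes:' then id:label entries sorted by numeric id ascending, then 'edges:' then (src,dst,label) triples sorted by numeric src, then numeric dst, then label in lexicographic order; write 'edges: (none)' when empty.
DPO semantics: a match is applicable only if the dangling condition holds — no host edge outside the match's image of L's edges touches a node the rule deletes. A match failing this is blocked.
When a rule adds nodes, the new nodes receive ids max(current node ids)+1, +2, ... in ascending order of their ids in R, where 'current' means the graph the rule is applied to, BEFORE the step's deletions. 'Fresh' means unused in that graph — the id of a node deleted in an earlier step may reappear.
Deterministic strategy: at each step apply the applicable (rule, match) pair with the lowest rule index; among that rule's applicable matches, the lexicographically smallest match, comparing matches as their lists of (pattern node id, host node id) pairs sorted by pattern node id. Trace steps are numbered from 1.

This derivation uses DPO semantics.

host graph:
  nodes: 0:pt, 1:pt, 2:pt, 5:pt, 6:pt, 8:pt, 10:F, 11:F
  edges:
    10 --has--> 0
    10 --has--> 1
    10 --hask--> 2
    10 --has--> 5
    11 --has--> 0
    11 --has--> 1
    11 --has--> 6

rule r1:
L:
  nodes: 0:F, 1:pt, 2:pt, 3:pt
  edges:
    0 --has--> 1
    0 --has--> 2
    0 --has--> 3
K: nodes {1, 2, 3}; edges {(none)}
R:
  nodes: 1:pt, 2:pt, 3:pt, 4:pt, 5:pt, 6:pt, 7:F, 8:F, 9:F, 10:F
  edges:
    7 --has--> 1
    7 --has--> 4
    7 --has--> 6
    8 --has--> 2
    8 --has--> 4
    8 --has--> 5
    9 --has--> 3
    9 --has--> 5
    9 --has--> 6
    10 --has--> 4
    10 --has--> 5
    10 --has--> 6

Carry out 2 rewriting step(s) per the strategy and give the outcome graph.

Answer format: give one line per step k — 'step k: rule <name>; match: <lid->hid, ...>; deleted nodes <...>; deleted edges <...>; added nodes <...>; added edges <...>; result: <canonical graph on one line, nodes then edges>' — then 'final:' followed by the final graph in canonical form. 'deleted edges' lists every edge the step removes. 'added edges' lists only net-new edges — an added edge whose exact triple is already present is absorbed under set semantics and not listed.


step 1: rule r1; match: 0->11, 1->0, 2->1, 3->6; deleted nodes 11; deleted edges (11,0,has); (11,1,has); (11,6,has); added nodes 12, 13, 14, 15, 16, 17, 18; added edges (15,0,has); (15,12,has); (15,14,has); (16,1,has); (16,12,has); (16,13,has); (17,6,has); (17,13,has); (17,14,has); (18,12,has); (18,13,has); (18,14,has); result: nodes: 0:pt, 1:pt, 2:pt, 5:pt, 6:pt, 8:pt, 10:F, 12:pt, 13:pt, 14:pt, 15:F, 16:F, 17:F, 18:F edges: (10,0,has); (10,1,has); (10,2,hask); (10,5,has); (15,0,has); (15,12,has); (15,14,has); (16,1,has); (16,12,has); (16,13,has); (17,6,has); (17,13,has); (17,14,has); (18,12,has); (18,13,has); (18,14,has)
step 2: rule r1; match: 0->15, 1->0, 2->12, 3->14; deleted nodes 15; deleted edges (15,0,has); (15,12,has); (15,14,has); added nodes 19, 20, 21, 22, 23, 24, 25; added edges (22,0,has); (22,19,has); (22,21,has); (23,12,has); (23,19,has); (23,20,has); (24,14,has); (24,20,has); (24,21,has); (25,19,has); (25,20,has); (25,21,has); result: nodes: 0:pt, 1:pt, 2:pt, 5:pt, 6:pt, 8:pt, 10:F, 12:pt, 13:pt, 14:pt, 16:F, 17:F, 18:F, 19:pt, 20:pt, 21:pt, 22:F, 23:F, 24:F, 25:F edges: (10,0,has); (10,1,has); (10,2,hask); (10,5,has); (16,1,has); (16,12,has); (16,13,has); (17,6,has); (17,13,has); (17,14,has); (18,12,has); (18,13,has); (18,14,has); (22,0,has); (22,19,has); (22,21,has); (23,12,has); (23,19,has); (23,20,has); (24,14,has); (24,20,has); (24,21,has); (25,19,has); (25,20,has); (25,21,has)
final:
nodes: 0:pt, 1:pt, 2:pt, 5:pt, 6:pt, 8:pt, 10:F, 12:pt, 13:pt, 14:pt, 16:F, 17:F, 18:F, 19:pt, 20:pt, 21:pt, 22:F, 23:F, 24:F, 25:F
edges: (10,0,has); (10,1,has); (10,2,hask); (10,5,has); (16,1,has); (16,12,has); (16,13,has); (17,6,has); (17,13,has); (17,14,has); (18,12,has); (18,13,has); (18,14,has); (22,0,has); (22,19,has); (22,21,has); (23,12,has); (23,19,has); (23,20,has); (24,14,has); (24,20,has); (24,21,has); (25,19,has); (25,20,has); (25,21,has)


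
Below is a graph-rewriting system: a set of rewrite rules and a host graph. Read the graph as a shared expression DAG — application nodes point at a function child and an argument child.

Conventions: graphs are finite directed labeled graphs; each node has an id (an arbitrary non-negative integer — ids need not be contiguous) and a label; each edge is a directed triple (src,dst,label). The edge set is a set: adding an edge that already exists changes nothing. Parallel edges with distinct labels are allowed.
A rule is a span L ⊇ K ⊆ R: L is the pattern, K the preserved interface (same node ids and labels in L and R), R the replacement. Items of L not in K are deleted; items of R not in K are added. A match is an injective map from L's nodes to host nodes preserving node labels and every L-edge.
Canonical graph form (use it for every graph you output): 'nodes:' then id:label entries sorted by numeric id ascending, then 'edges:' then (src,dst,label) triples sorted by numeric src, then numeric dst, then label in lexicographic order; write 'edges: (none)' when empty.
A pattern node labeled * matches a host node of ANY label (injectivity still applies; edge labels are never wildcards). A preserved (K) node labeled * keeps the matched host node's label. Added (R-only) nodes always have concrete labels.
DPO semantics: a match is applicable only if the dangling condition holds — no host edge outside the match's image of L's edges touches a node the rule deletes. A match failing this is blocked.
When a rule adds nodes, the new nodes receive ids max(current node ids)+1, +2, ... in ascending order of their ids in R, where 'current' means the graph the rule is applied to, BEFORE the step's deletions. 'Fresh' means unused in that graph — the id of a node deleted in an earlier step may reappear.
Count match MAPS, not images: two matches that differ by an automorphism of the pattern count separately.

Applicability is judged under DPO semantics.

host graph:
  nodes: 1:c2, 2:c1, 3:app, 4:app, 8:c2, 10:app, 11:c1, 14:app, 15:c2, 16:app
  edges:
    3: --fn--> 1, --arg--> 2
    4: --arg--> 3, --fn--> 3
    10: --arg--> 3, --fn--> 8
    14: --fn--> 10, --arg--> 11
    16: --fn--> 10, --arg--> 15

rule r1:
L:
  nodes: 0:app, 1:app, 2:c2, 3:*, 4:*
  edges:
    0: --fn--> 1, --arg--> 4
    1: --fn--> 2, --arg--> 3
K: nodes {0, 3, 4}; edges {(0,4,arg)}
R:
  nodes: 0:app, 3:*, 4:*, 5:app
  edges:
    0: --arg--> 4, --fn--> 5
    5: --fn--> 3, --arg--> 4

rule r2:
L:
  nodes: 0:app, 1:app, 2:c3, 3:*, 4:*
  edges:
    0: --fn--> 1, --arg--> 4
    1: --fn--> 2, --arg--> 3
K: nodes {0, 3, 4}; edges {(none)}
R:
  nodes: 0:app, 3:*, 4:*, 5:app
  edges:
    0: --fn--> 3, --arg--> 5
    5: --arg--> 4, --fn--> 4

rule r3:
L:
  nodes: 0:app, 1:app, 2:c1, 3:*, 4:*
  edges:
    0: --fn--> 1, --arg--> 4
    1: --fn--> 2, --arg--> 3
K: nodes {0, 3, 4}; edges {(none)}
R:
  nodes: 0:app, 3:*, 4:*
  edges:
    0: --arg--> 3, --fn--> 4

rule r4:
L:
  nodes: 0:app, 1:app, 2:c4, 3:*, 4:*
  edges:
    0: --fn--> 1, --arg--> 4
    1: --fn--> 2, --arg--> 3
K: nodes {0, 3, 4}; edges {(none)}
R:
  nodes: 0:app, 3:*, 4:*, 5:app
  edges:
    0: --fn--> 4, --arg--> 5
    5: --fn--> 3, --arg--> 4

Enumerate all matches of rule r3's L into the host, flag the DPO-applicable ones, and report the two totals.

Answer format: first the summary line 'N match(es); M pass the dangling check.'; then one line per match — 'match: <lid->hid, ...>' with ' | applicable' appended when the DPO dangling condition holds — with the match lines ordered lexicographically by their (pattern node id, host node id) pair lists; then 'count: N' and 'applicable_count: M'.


0 match(es); 0 pass the dangling check.
count: 0
applicable_count: 0


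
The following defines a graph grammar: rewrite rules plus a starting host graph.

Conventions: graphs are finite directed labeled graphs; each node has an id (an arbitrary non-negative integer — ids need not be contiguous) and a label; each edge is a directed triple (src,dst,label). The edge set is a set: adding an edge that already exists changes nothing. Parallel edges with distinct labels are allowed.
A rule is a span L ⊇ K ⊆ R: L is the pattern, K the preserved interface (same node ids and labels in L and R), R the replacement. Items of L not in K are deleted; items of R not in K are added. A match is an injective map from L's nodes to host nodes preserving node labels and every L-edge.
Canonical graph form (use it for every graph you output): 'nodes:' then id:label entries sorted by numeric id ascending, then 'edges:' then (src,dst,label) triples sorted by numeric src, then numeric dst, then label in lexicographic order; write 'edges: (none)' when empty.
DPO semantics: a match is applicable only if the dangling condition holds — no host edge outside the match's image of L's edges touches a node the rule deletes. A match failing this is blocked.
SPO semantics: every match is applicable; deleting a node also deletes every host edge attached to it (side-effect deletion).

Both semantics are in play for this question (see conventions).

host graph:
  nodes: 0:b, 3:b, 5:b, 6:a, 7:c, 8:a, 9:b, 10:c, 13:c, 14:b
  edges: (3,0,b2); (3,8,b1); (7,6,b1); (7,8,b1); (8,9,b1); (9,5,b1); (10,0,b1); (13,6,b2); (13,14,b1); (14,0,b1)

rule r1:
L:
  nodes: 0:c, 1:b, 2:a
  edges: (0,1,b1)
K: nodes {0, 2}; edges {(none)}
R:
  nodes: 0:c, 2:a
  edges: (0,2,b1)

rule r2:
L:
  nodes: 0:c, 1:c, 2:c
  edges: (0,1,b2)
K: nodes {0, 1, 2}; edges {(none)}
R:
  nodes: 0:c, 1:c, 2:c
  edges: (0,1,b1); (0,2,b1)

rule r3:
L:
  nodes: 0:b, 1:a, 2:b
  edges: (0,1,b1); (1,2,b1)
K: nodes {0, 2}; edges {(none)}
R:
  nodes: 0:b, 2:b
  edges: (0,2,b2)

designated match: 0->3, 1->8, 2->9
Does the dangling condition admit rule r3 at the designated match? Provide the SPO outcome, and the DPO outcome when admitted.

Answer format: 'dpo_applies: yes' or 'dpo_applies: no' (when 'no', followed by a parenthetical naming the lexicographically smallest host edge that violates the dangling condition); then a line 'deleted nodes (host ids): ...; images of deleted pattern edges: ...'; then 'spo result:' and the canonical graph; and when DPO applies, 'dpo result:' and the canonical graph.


dpo_applies: no
(the rule deletes node 8, which keeps host edge (7,8,b1) outside the match image — the dangling condition fails, DPO blocks; SPO proceeds and side-deletes such edges)
deleted nodes (host ids): 8; images of deleted pattern edges: (3,8,b1); (8,9,b1)
spo result:
nodes: 0:b, 3:b, 5:b, 6:a, 7:c, 9:b, 10:c, 13:c, 14:b
edges: (3,0,b2); (3,9,b2); (7,6,b1); (9,5,b1); (10,0,b1); (13,6,b2); (13,14,b1); (14,0,b1)
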